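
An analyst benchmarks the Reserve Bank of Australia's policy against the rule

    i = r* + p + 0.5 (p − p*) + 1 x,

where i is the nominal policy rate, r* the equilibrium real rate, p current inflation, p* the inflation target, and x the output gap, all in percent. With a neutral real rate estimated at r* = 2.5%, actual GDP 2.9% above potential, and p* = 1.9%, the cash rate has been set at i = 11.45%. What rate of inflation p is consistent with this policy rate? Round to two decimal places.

Output 2.9% above potential → x = 2.9.
Collecting p: i = r* + (1 + 0.5) p − 0.5 p* + 1 x
1.5 p = 11.45 − 2.5 + 0.5 × 1.9 − 1 × 2.9 = 7
p = 7 / 1.5 = 4.67

4.67%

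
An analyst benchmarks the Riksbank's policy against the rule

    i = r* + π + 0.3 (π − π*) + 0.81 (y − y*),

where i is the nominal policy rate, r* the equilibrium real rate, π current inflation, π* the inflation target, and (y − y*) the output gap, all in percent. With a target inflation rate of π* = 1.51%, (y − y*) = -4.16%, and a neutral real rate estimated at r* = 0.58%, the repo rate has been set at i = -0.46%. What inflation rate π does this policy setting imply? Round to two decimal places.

2.14%

Collecting π: i = r* + (1 + 0.3) π − 0.3 π* + 0.81 (y − y*)
1.3 π = -0.46 − 0.58 + 0.3 × 1.51 − 0.81 × (-4.16) = 2.7826
π = 2.7826 / 1.3 = 2.14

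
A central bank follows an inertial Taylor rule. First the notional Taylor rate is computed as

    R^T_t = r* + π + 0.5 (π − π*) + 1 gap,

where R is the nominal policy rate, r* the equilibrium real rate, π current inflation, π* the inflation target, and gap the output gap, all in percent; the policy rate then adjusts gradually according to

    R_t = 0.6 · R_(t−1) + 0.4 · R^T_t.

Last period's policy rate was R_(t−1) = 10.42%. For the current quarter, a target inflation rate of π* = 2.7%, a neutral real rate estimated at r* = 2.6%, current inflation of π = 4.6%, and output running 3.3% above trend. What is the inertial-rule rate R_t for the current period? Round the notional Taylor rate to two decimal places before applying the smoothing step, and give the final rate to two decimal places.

Output 3.3% above potential → gap = 3.3.
R^T_t = 2.6 + 4.6 + 0.5 × (4.6 − 2.7) + 1 × 3.3
   = 2.6 + 4.6 + 0.95 + 3.3 = 11.45
R_t = 0.6 × 10.42 + 0.4 × 11.45 = 6.252 + 4.58 = 10.83

10.83%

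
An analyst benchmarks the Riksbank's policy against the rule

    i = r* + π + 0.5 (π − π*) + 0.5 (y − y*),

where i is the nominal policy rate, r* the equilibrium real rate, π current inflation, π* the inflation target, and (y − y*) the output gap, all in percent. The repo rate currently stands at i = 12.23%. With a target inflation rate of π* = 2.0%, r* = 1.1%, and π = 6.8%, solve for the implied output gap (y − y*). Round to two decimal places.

3.86%

0.5 (y − y*) = 12.23 − 1.1 − 6.8 − 0.5 × (6.8 − 2.0) = 1.93
(y − y*) = 1.93 / 0.5 = 3.86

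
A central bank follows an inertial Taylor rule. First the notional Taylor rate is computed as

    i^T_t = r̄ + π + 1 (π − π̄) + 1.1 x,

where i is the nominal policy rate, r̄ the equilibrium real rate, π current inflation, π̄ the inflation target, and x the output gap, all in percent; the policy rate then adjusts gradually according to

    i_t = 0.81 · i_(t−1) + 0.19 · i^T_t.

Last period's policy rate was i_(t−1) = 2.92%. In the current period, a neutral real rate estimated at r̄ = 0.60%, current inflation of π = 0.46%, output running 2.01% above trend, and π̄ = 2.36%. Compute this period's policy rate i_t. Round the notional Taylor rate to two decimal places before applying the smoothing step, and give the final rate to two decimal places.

Output 2.01% above potential → x = 2.01.
i^T_t = 0.60 + 0.46 + 1 × (0.46 − 2.36) + 1.1 × 2.01
   = 0.60 + 0.46 − 1.9 + 2.211 = 1.37
i_t = 0.81 × 2.92 + 0.19 × 1.37 = 2.3652 + 0.2603 = 2.63

2.63%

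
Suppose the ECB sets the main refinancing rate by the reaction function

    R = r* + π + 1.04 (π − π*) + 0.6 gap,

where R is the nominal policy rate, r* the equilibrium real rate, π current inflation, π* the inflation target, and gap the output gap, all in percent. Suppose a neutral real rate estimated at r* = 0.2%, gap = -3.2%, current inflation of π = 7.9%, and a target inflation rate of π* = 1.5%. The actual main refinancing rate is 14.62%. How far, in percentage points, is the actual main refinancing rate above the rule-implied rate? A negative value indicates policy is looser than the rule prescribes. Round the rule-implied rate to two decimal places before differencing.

1.78 pp

R = 0.2 + 7.9 + 1.04 × (7.9 − 1.5) + 0.6 × (-3.2)
   = 0.2 + 7.9 + 6.656 − 1.92 = 12.84
Deviation = 14.62 − 12.84 = 1.78 pp.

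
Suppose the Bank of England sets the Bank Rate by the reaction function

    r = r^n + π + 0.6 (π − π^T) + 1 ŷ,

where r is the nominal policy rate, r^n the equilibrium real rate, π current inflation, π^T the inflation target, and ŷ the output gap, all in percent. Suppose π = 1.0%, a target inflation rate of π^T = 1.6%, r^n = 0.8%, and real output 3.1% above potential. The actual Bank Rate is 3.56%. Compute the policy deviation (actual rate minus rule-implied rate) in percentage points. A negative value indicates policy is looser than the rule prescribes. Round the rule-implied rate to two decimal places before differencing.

Output 3.1% above potential → ŷ = 3.1.
r = 0.8 + 1.0 + 0.6 × (1.0 − 1.6) + 1 × 3.1
   = 0.8 + 1 − 0.36 + 3.1 = 4.54
Deviation = 3.56 − 4.54 = -0.98 pp.

-0.98 pp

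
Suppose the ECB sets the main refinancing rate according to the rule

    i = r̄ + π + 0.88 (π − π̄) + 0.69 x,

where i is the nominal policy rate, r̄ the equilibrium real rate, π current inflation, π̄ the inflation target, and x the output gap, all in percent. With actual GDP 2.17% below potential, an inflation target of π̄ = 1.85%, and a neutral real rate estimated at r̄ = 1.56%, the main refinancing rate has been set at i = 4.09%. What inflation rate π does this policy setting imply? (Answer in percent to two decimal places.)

3.01%

Output 2.17% below potential → x = -2.17.
Collecting π: i = r̄ + (1 + 0.88) π − 0.88 π̄ + 0.69 x
1.88 π = 4.09 − 1.56 + 0.88 × 1.85 − 0.69 × (-2.17) = 5.6553
π = 5.6553 / 1.88 = 3.01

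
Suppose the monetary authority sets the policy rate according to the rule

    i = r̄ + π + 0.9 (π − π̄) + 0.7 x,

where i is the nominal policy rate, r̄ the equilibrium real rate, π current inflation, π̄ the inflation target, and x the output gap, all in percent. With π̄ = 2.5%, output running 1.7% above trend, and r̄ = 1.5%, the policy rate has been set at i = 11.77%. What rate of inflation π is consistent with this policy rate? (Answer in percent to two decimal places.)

Output 1.7% above potential → x = 1.7.
Collecting π: i = r̄ + (1 + 0.9) π − 0.9 π̄ + 0.7 x
1.9 π = 11.77 − 1.5 + 0.9 × 2.5 − 0.7 × 1.7 = 11.33
π = 11.33 / 1.9 = 5.96

5.96%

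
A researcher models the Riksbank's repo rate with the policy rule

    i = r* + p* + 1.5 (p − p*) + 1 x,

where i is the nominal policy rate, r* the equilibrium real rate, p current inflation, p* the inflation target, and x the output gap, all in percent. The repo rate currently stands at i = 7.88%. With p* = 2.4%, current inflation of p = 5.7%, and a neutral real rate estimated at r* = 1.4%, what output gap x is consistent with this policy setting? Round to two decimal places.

1 x = 7.88 − 1.4 − 2.4 − 1.5 × (5.7 − 2.4) = -0.87
x = -0.87 / 1 = -0.87

-0.87%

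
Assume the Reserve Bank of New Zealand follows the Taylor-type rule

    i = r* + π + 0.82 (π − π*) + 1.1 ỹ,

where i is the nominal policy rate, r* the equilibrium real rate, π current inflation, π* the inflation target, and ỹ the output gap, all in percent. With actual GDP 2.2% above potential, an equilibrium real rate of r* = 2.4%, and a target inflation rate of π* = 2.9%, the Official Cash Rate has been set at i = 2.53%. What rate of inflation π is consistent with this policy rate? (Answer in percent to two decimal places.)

0.05%

Output 2.2% above potential → ỹ = 2.2.
Collecting π: i = r* + (1 + 0.82) π − 0.82 π* + 1.1 ỹ
1.82 π = 2.53 − 2.4 + 0.82 × 2.9 − 1.1 × 2.2 = 0.088
π = 0.088 / 1.82 = 0.05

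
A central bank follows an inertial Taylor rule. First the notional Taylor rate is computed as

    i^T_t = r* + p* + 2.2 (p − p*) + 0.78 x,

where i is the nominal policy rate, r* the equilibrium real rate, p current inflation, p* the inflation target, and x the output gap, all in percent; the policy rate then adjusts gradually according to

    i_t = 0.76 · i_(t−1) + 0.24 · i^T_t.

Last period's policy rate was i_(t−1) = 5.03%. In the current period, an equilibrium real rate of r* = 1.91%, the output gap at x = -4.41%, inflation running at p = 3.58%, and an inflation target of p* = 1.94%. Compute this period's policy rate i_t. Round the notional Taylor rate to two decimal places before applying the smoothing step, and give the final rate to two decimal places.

4.79%

i^T_t = 1.91 + 1.94 + 2.2 × (3.58 − 1.94) + 0.78 × (-4.41)
   = 1.91 + 1.94 + 3.608 − 3.4398 = 4.02
i_t = 0.76 × 5.03 + 0.24 × 4.02 = 3.8228 + 0.9648 = 4.79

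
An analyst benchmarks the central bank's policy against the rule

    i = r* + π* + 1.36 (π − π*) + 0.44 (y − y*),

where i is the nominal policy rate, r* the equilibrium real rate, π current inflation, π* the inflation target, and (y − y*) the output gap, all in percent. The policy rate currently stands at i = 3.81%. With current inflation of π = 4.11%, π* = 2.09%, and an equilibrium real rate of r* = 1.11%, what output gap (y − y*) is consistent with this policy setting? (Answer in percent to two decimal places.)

-4.86%

0.44 (y − y*) = 3.81 − 1.11 − 2.09 − 1.36 × (4.11 − 2.09) = -2.1372
(y − y*) = -2.1372 / 0.44 = -4.86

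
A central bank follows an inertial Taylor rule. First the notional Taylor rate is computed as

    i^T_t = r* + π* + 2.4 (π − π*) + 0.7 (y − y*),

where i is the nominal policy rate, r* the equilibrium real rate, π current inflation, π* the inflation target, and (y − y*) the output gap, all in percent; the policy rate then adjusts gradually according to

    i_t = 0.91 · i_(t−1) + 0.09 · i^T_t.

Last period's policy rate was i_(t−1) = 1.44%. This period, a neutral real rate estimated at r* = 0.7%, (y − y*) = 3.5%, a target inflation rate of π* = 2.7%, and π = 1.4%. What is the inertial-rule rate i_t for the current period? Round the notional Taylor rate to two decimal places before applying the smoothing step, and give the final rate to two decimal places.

1.56%

i^T_t = 0.7 + 2.7 + 2.4 × (1.4 − 2.7) + 0.7 × 3.5
   = 0.7 + 2.7 − 3.12 + 2.45 = 2.73
i_t = 0.91 × 1.44 + 0.09 × 2.73 = 1.3104 + 0.2457 = 1.56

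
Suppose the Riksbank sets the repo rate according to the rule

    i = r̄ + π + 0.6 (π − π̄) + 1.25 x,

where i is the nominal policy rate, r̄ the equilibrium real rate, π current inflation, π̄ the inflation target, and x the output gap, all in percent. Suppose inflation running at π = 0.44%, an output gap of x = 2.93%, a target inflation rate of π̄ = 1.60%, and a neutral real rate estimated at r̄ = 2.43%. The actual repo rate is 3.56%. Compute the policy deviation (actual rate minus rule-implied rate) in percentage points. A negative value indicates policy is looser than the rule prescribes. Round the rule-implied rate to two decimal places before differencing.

-2.28 pp

i = 2.43 + 0.44 + 0.6 × (0.44 − 1.60) + 1.25 × 2.93
   = 2.43 + 0.44 − 0.696 + 3.6625 = 5.84
Deviation = 3.56 − 5.84 = -2.28 pp.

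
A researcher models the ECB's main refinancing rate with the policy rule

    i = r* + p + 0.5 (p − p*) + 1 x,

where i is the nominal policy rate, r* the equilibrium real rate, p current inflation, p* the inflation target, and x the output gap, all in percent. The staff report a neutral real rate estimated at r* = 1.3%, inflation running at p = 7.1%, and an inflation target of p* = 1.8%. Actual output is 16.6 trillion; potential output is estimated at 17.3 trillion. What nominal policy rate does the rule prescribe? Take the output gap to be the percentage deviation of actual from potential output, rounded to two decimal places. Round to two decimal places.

Output gap = 100 × (16.6 − 17.3) / 17.3 = -4.05%.
i = 1.30 + 7.10 + 0.5 × (7.10 − 1.80) + 1 × (-4.05)
   = 1.30 + 7.1 + 2.65 − 4.05 = 7.00

7.00%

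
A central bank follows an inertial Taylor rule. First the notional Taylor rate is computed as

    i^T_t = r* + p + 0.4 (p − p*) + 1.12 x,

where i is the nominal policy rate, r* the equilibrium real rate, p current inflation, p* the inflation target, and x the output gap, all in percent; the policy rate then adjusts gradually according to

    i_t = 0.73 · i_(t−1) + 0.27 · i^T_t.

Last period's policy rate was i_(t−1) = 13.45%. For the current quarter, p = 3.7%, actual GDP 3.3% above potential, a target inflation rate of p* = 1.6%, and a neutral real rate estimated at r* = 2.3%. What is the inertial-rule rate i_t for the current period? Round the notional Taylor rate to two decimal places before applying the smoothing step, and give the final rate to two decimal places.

12.66%

Output 3.3% above potential → x = 3.3.
i^T_t = 2.3 + 3.7 + 0.4 × (3.7 − 1.6) + 1.12 × 3.3
   = 2.3 + 3.7 + 0.84 + 3.696 = 10.54
i_t = 0.73 × 13.45 + 0.27 × 10.54 = 9.8185 + 2.8458 = 12.66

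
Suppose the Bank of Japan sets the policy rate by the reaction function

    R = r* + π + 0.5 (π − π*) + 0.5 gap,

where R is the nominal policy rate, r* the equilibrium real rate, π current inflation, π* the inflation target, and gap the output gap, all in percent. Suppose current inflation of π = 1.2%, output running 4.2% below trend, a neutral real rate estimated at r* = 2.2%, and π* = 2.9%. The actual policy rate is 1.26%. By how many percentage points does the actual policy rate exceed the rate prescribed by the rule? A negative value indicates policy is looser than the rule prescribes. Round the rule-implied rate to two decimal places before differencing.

Output 4.2% below potential → gap = -4.2.
R = 2.2 + 1.2 + 0.5 × (1.2 − 2.9) + 0.5 × (-4.2)
   = 2.2 + 1.2 − 0.85 − 2.1 = 0.45
Deviation = 1.26 − 0.45 = 0.81 pp.

0.81 pp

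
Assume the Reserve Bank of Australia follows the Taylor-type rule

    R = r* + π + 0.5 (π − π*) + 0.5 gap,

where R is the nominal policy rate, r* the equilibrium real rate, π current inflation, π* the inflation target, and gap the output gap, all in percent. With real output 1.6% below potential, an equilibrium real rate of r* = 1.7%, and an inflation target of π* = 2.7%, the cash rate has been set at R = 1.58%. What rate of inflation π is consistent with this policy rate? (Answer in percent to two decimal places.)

1.35%

Output 1.6% below potential → gap = -1.6.
Collecting π: R = r* + (1 + 0.5) π − 0.5 π* + 0.5 gap
1.5 π = 1.58 − 1.7 + 0.5 × 2.7 − 0.5 × (-1.6) = 2.03
π = 2.03 / 1.5 = 1.35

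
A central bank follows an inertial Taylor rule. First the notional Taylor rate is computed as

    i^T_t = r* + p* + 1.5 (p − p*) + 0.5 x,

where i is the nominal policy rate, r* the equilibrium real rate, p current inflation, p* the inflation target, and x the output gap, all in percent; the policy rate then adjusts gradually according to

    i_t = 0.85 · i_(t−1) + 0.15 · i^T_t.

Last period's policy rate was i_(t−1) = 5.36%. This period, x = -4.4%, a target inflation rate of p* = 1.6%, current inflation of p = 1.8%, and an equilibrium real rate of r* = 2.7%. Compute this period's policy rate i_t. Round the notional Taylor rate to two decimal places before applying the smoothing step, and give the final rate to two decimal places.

i^T_t = 2.7 + 1.6 + 1.5 × (1.8 − 1.6) + 0.5 × (-4.4)
   = 2.7 + 1.6 + 0.3 − 2.2 = 2.40
i_t = 0.85 × 5.36 + 0.15 × 2.40 = 4.556 + 0.36 = 4.92

4.92%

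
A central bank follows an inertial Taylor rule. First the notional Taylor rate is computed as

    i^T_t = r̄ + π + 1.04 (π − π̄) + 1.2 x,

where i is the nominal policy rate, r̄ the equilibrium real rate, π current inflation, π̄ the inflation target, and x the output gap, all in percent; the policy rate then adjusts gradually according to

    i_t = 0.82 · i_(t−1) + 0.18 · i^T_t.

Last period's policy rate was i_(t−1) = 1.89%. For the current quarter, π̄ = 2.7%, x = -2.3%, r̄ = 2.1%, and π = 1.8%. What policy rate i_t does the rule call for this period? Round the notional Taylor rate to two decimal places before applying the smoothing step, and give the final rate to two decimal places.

i^T_t = 2.1 + 1.8 + 1.04 × (1.8 − 2.7) + 1.2 × (-2.3)
   = 2.1 + 1.8 − 0.936 − 2.76 = 0.20
i_t = 0.82 × 1.89 + 0.18 × 0.20 = 1.5498 + 0.036 = 1.59

1.59%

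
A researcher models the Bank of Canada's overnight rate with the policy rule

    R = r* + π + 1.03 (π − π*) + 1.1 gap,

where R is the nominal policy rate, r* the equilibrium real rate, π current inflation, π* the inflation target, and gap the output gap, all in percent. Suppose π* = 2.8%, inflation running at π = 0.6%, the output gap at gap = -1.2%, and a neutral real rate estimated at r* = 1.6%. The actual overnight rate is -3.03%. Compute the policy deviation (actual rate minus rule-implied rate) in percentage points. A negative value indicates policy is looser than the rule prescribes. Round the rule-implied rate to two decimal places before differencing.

-1.64 pp

R = 1.6 + 0.6 + 1.03 × (0.6 − 2.8) + 1.1 × (-1.2)
   = 1.6 + 0.6 − 2.266 − 1.32 = -1.39
Deviation = -3.03 − (-1.39) = -1.64 pp.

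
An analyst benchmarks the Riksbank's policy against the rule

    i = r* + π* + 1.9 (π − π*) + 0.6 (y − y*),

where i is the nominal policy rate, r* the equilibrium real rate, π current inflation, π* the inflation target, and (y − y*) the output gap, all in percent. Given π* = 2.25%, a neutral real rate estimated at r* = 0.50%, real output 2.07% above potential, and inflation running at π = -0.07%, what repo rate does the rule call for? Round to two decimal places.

Output 2.07% above potential → (y − y*) = 2.07.
i = 0.50 + 2.25 + 1.9 × (-0.07 − 2.25) + 0.6 × 2.07
   = 0.50 + 2.25 − 4.408 + 1.242 = -0.42

-0.42%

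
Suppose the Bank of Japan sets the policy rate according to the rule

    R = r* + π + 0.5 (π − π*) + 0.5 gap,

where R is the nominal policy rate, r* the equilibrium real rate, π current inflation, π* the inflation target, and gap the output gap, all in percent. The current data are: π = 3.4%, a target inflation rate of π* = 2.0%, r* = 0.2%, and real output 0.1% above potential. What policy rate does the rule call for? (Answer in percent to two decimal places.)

Output 0.1% above potential → gap = 0.1.
R = 0.2 + 3.4 + 0.5 × (3.4 − 2.0) + 0.5 × 0.1
   = 0.2 + 3.4 + 0.7 + 0.05 = 4.35

4.35%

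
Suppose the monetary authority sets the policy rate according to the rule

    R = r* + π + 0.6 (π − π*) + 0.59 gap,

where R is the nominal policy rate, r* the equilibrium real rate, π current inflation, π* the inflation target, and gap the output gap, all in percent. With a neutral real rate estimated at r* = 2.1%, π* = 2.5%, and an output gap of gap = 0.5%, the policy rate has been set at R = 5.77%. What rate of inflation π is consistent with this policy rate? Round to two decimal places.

Collecting π: R = r* + (1 + 0.6) π − 0.6 π* + 0.59 gap
1.6 π = 5.77 − 2.1 + 0.6 × 2.5 − 0.59 × 0.5 = 4.875
π = 4.875 / 1.6 = 3.05

3.05%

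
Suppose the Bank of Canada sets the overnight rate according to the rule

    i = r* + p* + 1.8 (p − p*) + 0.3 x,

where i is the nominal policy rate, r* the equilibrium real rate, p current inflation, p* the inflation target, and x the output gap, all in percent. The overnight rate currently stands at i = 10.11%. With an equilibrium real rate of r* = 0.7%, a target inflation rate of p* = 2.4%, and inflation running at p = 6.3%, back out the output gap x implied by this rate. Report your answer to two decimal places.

0.3 x = 10.11 − 0.7 − 2.4 − 1.8 × (6.3 − 2.4) = -0.01
x = -0.01 / 0.3 = -0.03

-0.03%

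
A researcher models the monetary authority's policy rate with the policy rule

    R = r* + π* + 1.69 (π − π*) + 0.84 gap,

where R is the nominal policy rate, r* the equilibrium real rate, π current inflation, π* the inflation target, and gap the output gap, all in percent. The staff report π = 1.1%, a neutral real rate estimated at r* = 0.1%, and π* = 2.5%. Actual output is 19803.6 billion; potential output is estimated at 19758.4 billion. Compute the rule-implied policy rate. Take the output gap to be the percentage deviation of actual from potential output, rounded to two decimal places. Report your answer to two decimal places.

0.43%

Output gap = 100 × (19803.6 − 19758.4) / 19758.4 = 0.23%.
R = 0.10 + 2.50 + 1.69 × (1.10 − 2.50) + 0.84 × 0.23
   = 0.10 + 2.5 − 2.366 + 0.1932 = 0.43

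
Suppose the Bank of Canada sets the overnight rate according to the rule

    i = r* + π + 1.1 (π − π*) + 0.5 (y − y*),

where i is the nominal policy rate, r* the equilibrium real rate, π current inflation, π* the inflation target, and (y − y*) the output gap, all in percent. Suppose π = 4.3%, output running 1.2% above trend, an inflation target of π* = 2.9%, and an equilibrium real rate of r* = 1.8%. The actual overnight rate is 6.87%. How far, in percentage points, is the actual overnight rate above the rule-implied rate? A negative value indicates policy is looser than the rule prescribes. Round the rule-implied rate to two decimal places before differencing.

-1.37 pp

Output 1.2% above potential → (y − y*) = 1.2.
i = 1.8 + 4.3 + 1.1 × (4.3 − 2.9) + 0.5 × 1.2
   = 1.8 + 4.3 + 1.54 + 0.6 = 8.24
Deviation = 6.87 − 8.24 = -1.37 pp.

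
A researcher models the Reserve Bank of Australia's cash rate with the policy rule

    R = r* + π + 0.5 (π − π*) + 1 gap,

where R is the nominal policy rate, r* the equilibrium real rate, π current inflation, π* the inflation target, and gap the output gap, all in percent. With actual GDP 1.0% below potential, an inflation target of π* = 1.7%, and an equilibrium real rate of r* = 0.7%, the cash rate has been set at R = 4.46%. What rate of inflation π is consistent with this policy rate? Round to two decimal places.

Output 1.0% below potential → gap = -1.0.
Collecting π: R = r* + (1 + 0.5) π − 0.5 π* + 1 gap
1.5 π = 4.46 − 0.7 + 0.5 × 1.7 − 1 × (-1.0) = 5.61
π = 5.61 / 1.5 = 3.74

3.74%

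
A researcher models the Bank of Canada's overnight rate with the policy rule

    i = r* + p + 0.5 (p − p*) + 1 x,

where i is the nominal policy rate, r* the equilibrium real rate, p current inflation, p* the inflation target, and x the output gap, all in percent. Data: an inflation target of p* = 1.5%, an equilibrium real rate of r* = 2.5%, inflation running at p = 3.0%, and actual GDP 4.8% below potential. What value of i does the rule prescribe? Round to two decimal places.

Output 4.8% below potential → x = -4.8.
i = 2.5 + 3.0 + 0.5 × (3.0 − 1.5) + 1 × (-4.8)
   = 2.5 + 3 + 0.75 − 4.8 = 1.45

1.45%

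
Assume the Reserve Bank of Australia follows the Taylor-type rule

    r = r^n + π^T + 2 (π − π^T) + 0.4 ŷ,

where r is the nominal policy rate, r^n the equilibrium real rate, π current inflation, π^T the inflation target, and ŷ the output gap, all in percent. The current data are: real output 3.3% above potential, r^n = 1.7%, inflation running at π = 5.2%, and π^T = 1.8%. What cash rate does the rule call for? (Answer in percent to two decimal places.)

11.62%

Output 3.3% above potential → ŷ = 3.3.
r = 1.7 + 1.8 + 2 × (5.2 − 1.8) + 0.4 × 3.3
   = 1.7 + 1.8 + 6.8 + 1.32 = 11.62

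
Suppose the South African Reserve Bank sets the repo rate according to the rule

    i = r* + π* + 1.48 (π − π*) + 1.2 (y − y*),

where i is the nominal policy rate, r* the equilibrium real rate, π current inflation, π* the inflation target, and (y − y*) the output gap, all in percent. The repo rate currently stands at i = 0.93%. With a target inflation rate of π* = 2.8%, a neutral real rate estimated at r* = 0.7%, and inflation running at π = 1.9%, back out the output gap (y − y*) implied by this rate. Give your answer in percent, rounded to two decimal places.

1.2 (y − y*) = 0.93 − 0.7 − 2.8 − 1.48 × (1.9 − 2.8) = -1.238
(y − y*) = -1.238 / 1.2 = -1.03

-1.03%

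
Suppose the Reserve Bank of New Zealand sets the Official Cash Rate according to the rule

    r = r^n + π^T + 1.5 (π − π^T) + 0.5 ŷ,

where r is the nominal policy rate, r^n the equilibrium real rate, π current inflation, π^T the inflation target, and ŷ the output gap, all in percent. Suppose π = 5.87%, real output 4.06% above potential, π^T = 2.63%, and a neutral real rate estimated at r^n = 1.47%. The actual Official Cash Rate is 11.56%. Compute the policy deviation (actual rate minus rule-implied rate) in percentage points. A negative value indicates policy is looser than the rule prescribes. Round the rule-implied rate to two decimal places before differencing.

0.57 pp

Output 4.06% above potential → ŷ = 4.06.
r = 1.47 + 2.63 + 1.5 × (5.87 − 2.63) + 0.5 × 4.06
   = 1.47 + 2.63 + 4.86 + 2.03 = 10.99
Deviation = 11.56 − 10.99 = 0.57 pp.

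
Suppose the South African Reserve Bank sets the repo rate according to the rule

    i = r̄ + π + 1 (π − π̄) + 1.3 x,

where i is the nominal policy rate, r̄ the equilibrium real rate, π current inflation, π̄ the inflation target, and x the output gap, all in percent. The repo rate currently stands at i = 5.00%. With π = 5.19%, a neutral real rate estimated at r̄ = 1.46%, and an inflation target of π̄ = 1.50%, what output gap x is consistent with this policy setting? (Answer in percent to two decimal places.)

-4.11%

1.3 x = 5.00 − 1.46 − 5.19 − 1 × (5.19 − 1.50) = -5.34
x = -5.34 / 1.3 = -4.11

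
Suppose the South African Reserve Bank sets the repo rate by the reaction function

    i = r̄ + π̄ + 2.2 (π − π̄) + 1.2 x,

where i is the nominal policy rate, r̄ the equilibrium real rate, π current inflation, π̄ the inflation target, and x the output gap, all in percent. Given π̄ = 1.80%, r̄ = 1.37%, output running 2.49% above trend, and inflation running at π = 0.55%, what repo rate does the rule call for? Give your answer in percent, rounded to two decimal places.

3.41%

Output 2.49% above potential → x = 2.49.
i = 1.37 + 1.80 + 2.2 × (0.55 − 1.80) + 1.2 × 2.49
   = 1.37 + 1.8 − 2.75 + 2.988 = 3.41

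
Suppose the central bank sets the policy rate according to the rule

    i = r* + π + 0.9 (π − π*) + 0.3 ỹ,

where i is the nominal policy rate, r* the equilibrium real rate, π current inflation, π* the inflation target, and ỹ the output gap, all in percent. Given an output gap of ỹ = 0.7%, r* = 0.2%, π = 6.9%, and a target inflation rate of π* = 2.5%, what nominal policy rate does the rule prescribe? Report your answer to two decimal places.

i = 0.2 + 6.9 + 0.9 × (6.9 − 2.5) + 0.3 × 0.7
   = 0.2 + 6.9 + 3.96 + 0.21 = 11.27

11.27%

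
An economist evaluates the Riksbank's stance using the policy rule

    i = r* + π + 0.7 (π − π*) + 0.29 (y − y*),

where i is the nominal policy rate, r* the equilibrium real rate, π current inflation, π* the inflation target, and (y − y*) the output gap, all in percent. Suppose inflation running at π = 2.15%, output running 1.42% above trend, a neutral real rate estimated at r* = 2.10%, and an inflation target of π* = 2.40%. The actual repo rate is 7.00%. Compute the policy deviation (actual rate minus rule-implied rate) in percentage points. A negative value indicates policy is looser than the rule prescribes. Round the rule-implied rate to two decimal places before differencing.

2.51 pp

Output 1.42% above potential → (y − y*) = 1.42.
i = 2.10 + 2.15 + 0.7 × (2.15 − 2.40) + 0.29 × 1.42
   = 2.10 + 2.15 − 0.175 + 0.4118 = 4.49
Deviation = 7.00 − 4.49 = 2.51 pp.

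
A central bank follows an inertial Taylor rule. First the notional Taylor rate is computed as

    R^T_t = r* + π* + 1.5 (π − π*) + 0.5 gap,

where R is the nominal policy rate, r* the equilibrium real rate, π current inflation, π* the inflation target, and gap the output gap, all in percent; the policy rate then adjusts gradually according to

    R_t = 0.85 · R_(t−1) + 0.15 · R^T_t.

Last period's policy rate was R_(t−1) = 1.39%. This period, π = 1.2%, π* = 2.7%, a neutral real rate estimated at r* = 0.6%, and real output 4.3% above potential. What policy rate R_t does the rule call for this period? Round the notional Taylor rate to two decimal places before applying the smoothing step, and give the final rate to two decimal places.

1.66%

Output 4.3% above potential → gap = 4.3.
R^T_t = 0.6 + 2.7 + 1.5 × (1.2 − 2.7) + 0.5 × 4.3
   = 0.6 + 2.7 − 2.25 + 2.15 = 3.20
R_t = 0.85 × 1.39 + 0.15 × 3.20 = 1.1815 + 0.48 = 1.66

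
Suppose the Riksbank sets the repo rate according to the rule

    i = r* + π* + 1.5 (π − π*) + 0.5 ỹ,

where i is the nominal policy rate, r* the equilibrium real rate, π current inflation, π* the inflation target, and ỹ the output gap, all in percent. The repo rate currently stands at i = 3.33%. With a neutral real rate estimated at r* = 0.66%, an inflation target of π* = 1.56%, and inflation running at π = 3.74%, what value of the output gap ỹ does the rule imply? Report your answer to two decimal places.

-4.32%

0.5 ỹ = 3.33 − 0.66 − 1.56 − 1.5 × (3.74 − 1.56) = -2.16
ỹ = -2.16 / 0.5 = -4.32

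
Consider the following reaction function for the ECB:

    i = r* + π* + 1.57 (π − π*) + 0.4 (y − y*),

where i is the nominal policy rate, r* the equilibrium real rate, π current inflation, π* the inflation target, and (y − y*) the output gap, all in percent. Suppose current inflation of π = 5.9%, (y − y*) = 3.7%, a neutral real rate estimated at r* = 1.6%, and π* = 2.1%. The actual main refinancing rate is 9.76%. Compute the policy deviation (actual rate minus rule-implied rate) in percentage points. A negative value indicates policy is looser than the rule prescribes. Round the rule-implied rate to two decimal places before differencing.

i = 1.6 + 2.1 + 1.57 × (5.9 − 2.1) + 0.4 × 3.7
   = 1.6 + 2.1 + 5.966 + 1.48 = 11.15
Deviation = 9.76 − 11.15 = -1.39 pp.

-1.39 pp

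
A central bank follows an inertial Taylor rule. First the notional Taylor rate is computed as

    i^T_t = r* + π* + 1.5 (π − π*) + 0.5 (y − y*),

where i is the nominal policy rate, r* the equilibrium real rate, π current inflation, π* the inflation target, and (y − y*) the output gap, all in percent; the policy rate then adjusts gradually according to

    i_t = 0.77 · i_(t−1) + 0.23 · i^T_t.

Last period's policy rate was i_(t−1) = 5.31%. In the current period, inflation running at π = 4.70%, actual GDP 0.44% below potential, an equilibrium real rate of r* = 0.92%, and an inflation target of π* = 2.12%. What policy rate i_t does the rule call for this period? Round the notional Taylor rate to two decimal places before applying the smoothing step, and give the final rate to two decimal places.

Output 0.44% below potential → (y − y*) = -0.44.
i^T_t = 0.92 + 2.12 + 1.5 × (4.70 − 2.12) + 0.5 × (-0.44)
   = 0.92 + 2.12 + 3.87 − 0.22 = 6.69
i_t = 0.77 × 5.31 + 0.23 × 6.69 = 4.0887 + 1.5387 = 5.63

5.63%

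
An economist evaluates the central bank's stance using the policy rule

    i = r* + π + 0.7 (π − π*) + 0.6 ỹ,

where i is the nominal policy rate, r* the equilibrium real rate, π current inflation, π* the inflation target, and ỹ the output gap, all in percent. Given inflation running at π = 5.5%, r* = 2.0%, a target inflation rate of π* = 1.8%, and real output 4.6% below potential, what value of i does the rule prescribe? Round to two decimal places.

7.33%

Output 4.6% below potential → ỹ = -4.6.
i = 2.0 + 5.5 + 0.7 × (5.5 − 1.8) + 0.6 × (-4.6)
   = 2.0 + 5.5 + 2.59 − 2.76 = 7.33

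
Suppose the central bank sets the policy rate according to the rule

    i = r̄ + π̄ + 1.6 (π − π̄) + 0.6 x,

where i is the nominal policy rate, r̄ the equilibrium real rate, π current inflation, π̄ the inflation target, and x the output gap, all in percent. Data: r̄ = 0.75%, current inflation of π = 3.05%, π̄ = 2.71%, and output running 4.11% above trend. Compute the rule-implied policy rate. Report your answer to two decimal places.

6.47%

Output 4.11% above potential → x = 4.11.
i = 0.75 + 2.71 + 1.6 × (3.05 − 2.71) + 0.6 × 4.11
   = 0.75 + 2.71 + 0.544 + 2.466 = 6.47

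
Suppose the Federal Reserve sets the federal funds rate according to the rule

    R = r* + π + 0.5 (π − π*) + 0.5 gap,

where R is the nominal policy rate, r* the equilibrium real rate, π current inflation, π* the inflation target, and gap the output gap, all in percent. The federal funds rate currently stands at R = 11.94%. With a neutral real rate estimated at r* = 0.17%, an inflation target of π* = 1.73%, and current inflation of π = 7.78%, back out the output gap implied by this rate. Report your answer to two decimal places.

0.5 gap = 11.94 − 0.17 − 7.78 − 0.5 × (7.78 − 1.73) = 0.965
gap = 0.965 / 0.5 = 1.93

1.93%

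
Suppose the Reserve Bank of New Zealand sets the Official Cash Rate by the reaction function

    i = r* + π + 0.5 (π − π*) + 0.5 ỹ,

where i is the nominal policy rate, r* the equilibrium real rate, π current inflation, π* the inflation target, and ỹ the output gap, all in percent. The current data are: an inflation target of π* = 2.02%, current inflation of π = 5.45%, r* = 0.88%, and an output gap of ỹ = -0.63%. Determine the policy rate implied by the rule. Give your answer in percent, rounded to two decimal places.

i = 0.88 + 5.45 + 0.5 × (5.45 − 2.02) + 0.5 × (-0.63)
   = 0.88 + 5.45 + 1.715 − 0.315 = 7.73

7.73%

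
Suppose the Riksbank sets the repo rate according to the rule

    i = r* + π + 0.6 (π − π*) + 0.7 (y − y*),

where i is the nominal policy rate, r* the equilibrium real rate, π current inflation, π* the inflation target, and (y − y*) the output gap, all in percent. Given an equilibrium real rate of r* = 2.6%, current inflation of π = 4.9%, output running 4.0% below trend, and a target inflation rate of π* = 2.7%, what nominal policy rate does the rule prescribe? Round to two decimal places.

6.02%

Output 4.0% below potential → (y − y*) = -4.0.
i = 2.6 + 4.9 + 0.6 × (4.9 − 2.7) + 0.7 × (-4.0)
   = 2.6 + 4.9 + 1.32 − 2.8 = 6.02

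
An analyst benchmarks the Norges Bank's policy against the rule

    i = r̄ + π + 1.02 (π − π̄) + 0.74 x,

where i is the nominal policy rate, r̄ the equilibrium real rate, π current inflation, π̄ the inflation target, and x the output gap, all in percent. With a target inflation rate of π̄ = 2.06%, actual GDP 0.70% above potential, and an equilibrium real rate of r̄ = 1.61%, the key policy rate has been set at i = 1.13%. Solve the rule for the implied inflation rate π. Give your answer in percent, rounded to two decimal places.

0.55%

Output 0.70% above potential → x = 0.70.
Collecting π: i = r̄ + (1 + 1.02) π − 1.02 π̄ + 0.74 x
2.02 π = 1.13 − 1.61 + 1.02 × 2.06 − 0.74 × 0.70 = 1.1032
π = 1.1032 / 2.02 = 0.55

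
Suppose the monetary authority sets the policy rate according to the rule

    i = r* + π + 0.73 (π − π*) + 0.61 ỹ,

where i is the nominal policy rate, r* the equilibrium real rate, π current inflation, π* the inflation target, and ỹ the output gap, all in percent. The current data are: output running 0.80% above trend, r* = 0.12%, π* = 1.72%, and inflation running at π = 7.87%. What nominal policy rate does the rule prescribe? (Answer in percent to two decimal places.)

12.97%

Output 0.80% above potential → ỹ = 0.80.
i = 0.12 + 7.87 + 0.73 × (7.87 − 1.72) + 0.61 × 0.80
   = 0.12 + 7.87 + 4.4895 + 0.488 = 12.97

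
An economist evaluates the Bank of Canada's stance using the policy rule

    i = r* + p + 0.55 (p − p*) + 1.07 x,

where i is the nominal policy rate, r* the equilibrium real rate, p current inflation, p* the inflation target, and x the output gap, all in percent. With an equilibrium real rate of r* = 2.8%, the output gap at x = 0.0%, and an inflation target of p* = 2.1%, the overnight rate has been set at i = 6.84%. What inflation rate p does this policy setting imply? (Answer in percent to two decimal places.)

3.35%

Collecting p: i = r* + (1 + 0.55) p − 0.55 p* + 1.07 x
1.55 p = 6.84 − 2.8 + 0.55 × 2.1 − 1.07 × 0.0 = 5.195
p = 5.195 / 1.55 = 3.35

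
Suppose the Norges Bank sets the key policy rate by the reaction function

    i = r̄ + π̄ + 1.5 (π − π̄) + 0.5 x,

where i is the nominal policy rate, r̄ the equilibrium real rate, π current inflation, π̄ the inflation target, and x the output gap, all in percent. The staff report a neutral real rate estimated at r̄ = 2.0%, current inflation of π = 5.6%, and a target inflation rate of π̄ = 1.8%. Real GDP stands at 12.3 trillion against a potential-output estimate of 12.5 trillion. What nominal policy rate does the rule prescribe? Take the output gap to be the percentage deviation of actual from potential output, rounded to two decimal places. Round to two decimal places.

8.70%

Output gap = 100 × (12.3 − 12.5) / 12.5 = -1.60%.
i = 2.00 + 1.80 + 1.5 × (5.60 − 1.80) + 0.5 × (-1.60)
   = 2.00 + 1.8 + 5.7 − 0.8 = 8.70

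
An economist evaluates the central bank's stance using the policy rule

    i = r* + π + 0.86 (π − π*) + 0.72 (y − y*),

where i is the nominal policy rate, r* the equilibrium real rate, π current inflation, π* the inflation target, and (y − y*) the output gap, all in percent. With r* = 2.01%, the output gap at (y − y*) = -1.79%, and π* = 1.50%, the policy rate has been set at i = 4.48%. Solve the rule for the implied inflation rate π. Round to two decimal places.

2.71%

Collecting π: i = r* + (1 + 0.86) π − 0.86 π* + 0.72 (y − y*)
1.86 π = 4.48 − 2.01 + 0.86 × 1.50 − 0.72 × (-1.79) = 5.0488
π = 5.0488 / 1.86 = 2.71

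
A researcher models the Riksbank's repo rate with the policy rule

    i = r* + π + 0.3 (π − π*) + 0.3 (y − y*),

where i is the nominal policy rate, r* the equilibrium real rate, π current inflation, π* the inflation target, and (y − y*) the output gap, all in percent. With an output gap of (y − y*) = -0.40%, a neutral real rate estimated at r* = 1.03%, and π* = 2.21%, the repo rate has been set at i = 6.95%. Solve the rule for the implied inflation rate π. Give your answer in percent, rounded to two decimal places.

5.16%

Collecting π: i = r* + (1 + 0.3) π − 0.3 π* + 0.3 (y − y*)
1.3 π = 6.95 − 1.03 + 0.3 × 2.21 − 0.3 × (-0.40) = 6.703
π = 6.703 / 1.3 = 5.16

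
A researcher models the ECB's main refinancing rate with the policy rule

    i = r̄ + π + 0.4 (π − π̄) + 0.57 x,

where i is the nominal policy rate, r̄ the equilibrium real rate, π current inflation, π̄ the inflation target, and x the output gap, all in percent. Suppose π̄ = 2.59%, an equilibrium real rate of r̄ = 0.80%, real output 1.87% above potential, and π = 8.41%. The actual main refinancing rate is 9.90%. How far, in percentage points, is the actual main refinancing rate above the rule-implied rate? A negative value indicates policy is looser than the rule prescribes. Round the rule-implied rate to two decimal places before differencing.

Output 1.87% above potential → x = 1.87.
i = 0.80 + 8.41 + 0.4 × (8.41 − 2.59) + 0.57 × 1.87
   = 0.80 + 8.41 + 2.328 + 1.0659 = 12.60
Deviation = 9.90 − 12.60 = -2.70 pp.

-2.70 pp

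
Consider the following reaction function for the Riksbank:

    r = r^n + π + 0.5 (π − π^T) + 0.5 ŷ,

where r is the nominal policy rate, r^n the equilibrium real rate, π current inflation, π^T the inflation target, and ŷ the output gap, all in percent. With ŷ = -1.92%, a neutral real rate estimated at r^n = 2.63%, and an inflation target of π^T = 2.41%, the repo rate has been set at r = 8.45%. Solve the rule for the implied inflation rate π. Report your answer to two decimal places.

Collecting π: r = r^n + (1 + 0.5) π − 0.5 π^T + 0.5 ŷ
1.5 π = 8.45 − 2.63 + 0.5 × 2.41 − 0.5 × (-1.92) = 7.985
π = 7.985 / 1.5 = 5.32

5.32%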